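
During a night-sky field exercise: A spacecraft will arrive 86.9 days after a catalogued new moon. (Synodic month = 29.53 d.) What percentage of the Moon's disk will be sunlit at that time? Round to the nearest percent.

3%

86.9 d spans 2 complete synodic months (2 × 29.53 = 59.06 d) plus 27.84 d.
Elongation θ = 360° × 27.84/29.53 ≈ 339.4°.
cos 339.4° = 0.936, so f = (1 − 0.936)/2 = 0.032, so 3%.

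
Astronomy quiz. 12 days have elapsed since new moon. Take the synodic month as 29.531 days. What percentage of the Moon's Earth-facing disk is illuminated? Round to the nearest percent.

92%

The Moon has covered 12/29.531 of its cycle, so θ ≈ 360° × 12/29.531 = 146.3°.
Illuminated fraction = (1 − cos 146.3°)/2 = (1 − (-0.832))/2 ≈ 0.916, so 92%.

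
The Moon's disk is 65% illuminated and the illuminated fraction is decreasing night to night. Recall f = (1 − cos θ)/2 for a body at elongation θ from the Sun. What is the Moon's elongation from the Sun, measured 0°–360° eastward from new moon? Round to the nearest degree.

253°

Invert f = (1 − cos θ)/2 to get cos θ = 1 − 2(0.65) = -0.300, hence θ₀ = arccos -0.300 = 107.5°.
A waning Moon lies in 180°–360°, so θ = 360° − 107.5° = 252.5°.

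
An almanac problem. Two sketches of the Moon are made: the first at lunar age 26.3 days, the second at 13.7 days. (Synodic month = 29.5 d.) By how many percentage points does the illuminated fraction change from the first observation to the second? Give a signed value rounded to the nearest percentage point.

+88 percentage points

First observation: θ = 360°·26.3/29.5 = 320.9°, so f = 0.112.
Second observation: θ = 167.2°, f = 0.988.
Δf = 0.988 − 0.112 = +0.876, i.e. +88 pp.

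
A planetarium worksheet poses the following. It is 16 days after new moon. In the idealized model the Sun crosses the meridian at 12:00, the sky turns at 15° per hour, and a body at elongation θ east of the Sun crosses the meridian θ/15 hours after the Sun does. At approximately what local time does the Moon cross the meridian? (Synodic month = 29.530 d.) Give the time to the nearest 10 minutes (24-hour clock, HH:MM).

Phase angle: θ = 360°·(16 d)/(29.530 d) = 195.1°.
The Moon trails the Sun by θ/15 = 195.1/15 ≈ 13.00 hours.
12:00 + 13.004 h ≈ 01:00 → 01:00 to the nearest ten minutes.

01:00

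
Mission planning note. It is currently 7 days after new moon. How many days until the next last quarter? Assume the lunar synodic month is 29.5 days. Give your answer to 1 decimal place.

15.1 days

Last quarter occurs at elongation 270°, i.e. at age 29.5 × 270/360 = 22.125 d.
So 15.125 days remain (22.125 − 7).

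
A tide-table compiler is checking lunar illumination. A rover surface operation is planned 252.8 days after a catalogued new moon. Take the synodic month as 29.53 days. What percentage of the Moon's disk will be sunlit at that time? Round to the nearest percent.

252.8/29.53 = 8.561 lunations, so 8 complete cycles and 16.56 d into the next.
Elongation θ = 360° × 16.56/29.53 ≈ 201.9°.
cos 201.9° = (-0.928), so f = (1 − (-0.928))/2 = 0.964, so 96%.

96%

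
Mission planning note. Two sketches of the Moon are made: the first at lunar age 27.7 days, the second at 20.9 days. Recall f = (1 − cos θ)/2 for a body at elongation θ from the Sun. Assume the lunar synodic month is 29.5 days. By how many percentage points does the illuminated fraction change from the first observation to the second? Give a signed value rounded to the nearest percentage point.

θ₁ = 360° × 27.7/29.5 = 338.0°, f₁ = (1 − cos θ₁)/2 = 0.036.
θ₂ = 360° × 20.9/29.5 = 255.1°, f₂ = (1 − cos θ₂)/2 = 0.629.
Change = f₂ − f₁ = +0.593 → +59 percentage points.

+59 percentage points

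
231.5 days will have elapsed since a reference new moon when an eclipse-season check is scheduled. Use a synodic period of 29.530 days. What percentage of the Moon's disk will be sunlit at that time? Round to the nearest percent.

231.5/29.530 = 7.839 lunations, so 7 complete cycles and 24.79 d into the next.
Elongation θ = 360° × 24.79/29.530 ≈ 302.2°.
Illuminated fraction = (1 − cos 302.2°)/2 = (1 − 0.533)/2 ≈ 0.233, so 23%.

23%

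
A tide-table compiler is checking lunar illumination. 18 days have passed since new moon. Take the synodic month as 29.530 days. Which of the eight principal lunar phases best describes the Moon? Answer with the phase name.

waning gibbous

θ ≈ 360° × 18/29.530 = 219°, which falls in the waning gibbous sector.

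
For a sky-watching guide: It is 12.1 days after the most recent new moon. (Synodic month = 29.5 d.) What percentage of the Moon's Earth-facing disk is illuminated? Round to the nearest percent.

92%

Elongation θ = 360° × 12.1/29.5 ≈ 147.7°.
cos 147.7° = (-0.845), so f = (1 − (-0.845))/2 = 0.922, so 92%.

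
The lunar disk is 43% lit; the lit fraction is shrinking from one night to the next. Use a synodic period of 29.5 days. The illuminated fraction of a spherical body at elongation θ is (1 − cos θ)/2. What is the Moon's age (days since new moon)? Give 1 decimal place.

Invert f = (1 − cos θ)/2 to get cos θ = 1 − 2(0.43) = 0.140, hence θ₀ = arccos 0.140 = 82.0°.
A waning Moon lies in 180°–360°, so θ = 360° − 82.0° = 278.0°.
Age = 29.5 × 278.0°/360° ≈ 22.78 days.

22.8 days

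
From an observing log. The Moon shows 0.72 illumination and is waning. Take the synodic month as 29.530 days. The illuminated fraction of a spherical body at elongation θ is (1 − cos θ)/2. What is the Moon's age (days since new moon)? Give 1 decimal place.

20.0 days

cos θ = 1 − 2f = -0.440, giving a principal value of 116.1°.
Since the Moon is past full (waning), take the reflex angle: θ = 360° − 116.1° = 243.9°.
That fraction of the synodic month is 243.9/360 × 29.530 d ≈ 20.01 d.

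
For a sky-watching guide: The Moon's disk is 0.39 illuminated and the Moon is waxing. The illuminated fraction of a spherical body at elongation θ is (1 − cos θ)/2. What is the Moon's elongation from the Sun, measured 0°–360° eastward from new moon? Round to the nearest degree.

77°

From f = (1 − cos θ)/2: cos θ = 1 − 2×0.39 = 0.220; arccos → 77.3°.
The Moon is waxing (0°–180°), so θ = 77.3° directly.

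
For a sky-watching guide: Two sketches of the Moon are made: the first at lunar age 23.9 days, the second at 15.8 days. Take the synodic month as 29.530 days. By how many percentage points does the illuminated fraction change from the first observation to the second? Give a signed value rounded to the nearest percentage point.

+67 percentage points

θ₁ = 360° × 23.9/29.530 = 291.4°, f₁ = (1 − cos θ₁)/2 = 0.318.
θ₂ = 360° × 15.8/29.530 = 192.6°, f₂ = (1 − cos θ₂)/2 = 0.988.
Change = f₂ − f₁ = +0.670 → +67 percentage points.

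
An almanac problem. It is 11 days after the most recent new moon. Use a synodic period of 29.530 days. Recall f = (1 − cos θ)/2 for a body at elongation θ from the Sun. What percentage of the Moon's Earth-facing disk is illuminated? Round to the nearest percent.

The Moon has covered 11/29.530 of its cycle, so θ ≈ 360° × 11/29.530 = 134.1°.
Illuminated fraction = (1 − cos 134.1°)/2 = (1 − (-0.696))/2 ≈ 0.848, so 85%.

85%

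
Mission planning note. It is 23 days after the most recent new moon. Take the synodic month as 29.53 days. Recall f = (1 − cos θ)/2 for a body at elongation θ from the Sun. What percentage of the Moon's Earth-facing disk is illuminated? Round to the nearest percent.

Phase angle: θ = 360°·(23 d)/(29.53 d) = 280.4°.
Illuminated fraction = (1 − cos 280.4°)/2 = (1 − 0.180)/2 ≈ 0.410, so 41%.

41%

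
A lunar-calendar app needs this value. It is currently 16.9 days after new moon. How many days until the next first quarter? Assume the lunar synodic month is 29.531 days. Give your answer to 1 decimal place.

20.0 days

First quarter occurs at elongation 90°, i.e. at age 29.531 × 90/360 = 7.383 d.
Already past this cycle's first quarter; the next is at 7.383 + 29.531 = 36.914 d, so 36.914 − 16.9 = 20.014 days.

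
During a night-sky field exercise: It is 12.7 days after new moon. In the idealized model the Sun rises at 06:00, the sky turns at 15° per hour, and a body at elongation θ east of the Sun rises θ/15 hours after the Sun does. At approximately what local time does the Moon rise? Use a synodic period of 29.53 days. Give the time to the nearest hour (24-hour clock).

The Moon has covered 12.7/29.53 of its cycle, so θ ≈ 360° × 12.7/29.53 = 154.8°.
The Moon trails the Sun by θ/15 = 154.8/15 ≈ 10.32 hours.
06:00 + 10.32 h ≈ 16:19 → 16:00 to the nearest hour.

16:00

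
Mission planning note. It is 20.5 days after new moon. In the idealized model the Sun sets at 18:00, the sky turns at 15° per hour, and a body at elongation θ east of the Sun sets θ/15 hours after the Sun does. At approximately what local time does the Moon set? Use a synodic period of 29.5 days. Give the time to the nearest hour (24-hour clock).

Elongation θ = 360° × 20.5/29.5 ≈ 250.2°.
Delay after the Sun = 250.2° / (15°/h) ≈ 16.68 h.
18:00 + 16.68 h ≈ 10:41 → 11:00 to the nearest hour.

11:00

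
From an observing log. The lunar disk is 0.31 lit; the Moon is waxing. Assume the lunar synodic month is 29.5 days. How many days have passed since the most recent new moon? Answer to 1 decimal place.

5.5 days

From f = (1 − cos θ)/2: cos θ = 1 − 2×0.31 = 0.380; arccos → 67.7°.
The Moon is waxing (0°–180°), so θ = 67.7° directly.
At 360°/29.5 d per day, 67.7° corresponds to 5.54 days.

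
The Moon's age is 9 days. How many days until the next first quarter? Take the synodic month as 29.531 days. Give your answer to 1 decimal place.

27.9 days

First quarter occurs at elongation 90°, i.e. at age 29.531 × 90/360 = 7.383 d.
This lunation's first quarter (7.383 d) has passed, so add one period: 36.914 − 9 = 27.914 days.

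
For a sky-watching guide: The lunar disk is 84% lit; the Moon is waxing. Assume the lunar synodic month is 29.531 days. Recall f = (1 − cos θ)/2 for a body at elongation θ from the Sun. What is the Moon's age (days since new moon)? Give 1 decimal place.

Invert f = (1 − cos θ)/2 to get cos θ = 1 − 2(0.84) = -0.680, hence θ₀ = arccos -0.680 = 132.8°.
The Moon is waxing (0°–180°), so θ = 132.8° directly.
At 360°/29.531 d per day, 132.8° corresponds to 10.90 days.

10.9 days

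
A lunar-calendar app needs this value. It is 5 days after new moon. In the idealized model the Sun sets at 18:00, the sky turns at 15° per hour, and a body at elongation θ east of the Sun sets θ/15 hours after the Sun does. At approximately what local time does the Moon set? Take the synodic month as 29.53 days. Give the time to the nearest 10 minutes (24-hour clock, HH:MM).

The Moon has covered 5/29.53 of its cycle, so θ ≈ 360° × 5/29.53 = 61.0°.
The Moon trails the Sun by θ/15 = 61.0/15 ≈ 4.06 hours.
18:00 + 4.064 h ≈ 22:04 → 22:00 to the nearest ten minutes.

22:00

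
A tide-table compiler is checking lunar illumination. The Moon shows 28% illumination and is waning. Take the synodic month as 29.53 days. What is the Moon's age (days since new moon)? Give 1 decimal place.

24.3 days

cos θ = 1 − 2f = 0.440, giving a principal value of 63.9°.
Waning ⇒ past full, so θ = 360° − 63.9° = 296.1°.
Age = 29.53 × 296.1°/360° ≈ 24.29 days.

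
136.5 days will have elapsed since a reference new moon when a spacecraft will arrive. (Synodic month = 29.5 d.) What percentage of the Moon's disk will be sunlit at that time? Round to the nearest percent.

136.5 d spans 4 complete synodic months (4 × 29.5 = 118.00 d) plus 18.50 d.
The Moon has covered 18.50/29.5 of its cycle, so θ ≈ 360° × 18.50/29.5 = 225.8°.
With cos θ = (-0.698), the lit fraction is (1 − (-0.698))/2 ≈ 0.849, so 85%.

85%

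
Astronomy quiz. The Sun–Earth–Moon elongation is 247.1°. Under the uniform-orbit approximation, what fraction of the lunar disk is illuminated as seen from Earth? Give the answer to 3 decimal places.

Half-versine of 247.1°: (1 − (-0.389))/2 = 0.695.

0.695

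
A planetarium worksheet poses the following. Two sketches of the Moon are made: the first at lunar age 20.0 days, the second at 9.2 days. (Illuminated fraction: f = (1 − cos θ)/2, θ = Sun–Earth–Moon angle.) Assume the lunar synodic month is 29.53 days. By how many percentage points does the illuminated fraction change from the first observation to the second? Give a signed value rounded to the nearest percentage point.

First observation: θ = 360°·20.0/29.53 = 243.8°, so f = 0.721.
Second observation: θ = 112.2°, f = 0.689.
Δf = 0.689 − 0.721 = -0.032, i.e. -3 pp.

-3 pp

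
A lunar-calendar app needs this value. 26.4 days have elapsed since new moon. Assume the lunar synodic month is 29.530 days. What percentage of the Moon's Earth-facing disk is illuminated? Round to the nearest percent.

Elongation θ = 360° × 26.4/29.530 ≈ 321.8°.
With cos θ = 0.786, the lit fraction is (1 − 0.786)/2 ≈ 0.107, so 11%.

11%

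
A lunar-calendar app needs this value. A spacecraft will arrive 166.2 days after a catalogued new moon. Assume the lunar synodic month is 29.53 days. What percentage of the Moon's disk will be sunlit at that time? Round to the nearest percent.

85%

166.2 d spans 5 complete synodic months (5 × 29.53 = 147.65 d) plus 18.55 d.
The Moon has covered 18.55/29.53 of its cycle, so θ ≈ 360° × 18.55/29.53 = 226.1°.
With cos θ = (-0.693), the lit fraction is (1 − (-0.693))/2 ≈ 0.846, so 85%.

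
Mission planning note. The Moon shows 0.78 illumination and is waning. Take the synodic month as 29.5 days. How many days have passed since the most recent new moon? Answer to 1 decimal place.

19.3 days

From f = (1 − cos θ)/2: cos θ = 1 − 2×0.78 = -0.560; arccos → 124.1°.
A waning Moon lies in 180°–360°, so θ = 360° − 124.1° = 235.9°.
At 360°/29.5 d per day, 235.9° corresponds to 19.33 days.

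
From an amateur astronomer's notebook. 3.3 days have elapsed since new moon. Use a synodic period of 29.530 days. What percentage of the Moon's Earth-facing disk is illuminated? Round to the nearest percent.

12%

The Moon has covered 3.3/29.530 of its cycle, so θ ≈ 360° × 3.3/29.530 = 40.2°.
Illuminated fraction = (1 − cos 40.2°)/2 = (1 − 0.763)/2 ≈ 0.118, so 12%.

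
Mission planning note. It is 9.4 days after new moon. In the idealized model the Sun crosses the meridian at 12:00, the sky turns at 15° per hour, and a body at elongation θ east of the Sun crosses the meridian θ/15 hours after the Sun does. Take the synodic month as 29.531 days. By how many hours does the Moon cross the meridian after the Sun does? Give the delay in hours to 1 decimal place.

7.6 h

Elongation θ = 360° × 9.4/29.531 ≈ 114.6°.
Delay after the Sun = 114.6° / (15°/h) ≈ 7.64 h.
So the Moon crosses the meridian 7.64 h after the Sun.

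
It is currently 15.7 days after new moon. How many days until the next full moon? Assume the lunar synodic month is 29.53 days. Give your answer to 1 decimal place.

Full moon occurs at elongation 180°, i.e. at age 29.53 × 180/360 = 14.765 d.
Already past this cycle's full moon; the next is at 14.765 + 29.53 = 44.295 d, so 44.295 − 15.7 = 28.595 days.

28.6 days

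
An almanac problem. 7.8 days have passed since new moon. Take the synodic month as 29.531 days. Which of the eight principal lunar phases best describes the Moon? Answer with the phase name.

first quarter

θ ≈ 360° × 7.8/29.531 = 95°, which falls in the first quarter sector.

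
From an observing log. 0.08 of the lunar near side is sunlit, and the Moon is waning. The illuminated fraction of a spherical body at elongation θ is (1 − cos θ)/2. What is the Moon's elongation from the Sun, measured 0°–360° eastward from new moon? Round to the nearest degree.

From f = (1 − cos θ)/2: cos θ = 1 − 2×0.08 = 0.840; arccos → 32.9°.
A waning Moon lies in 180°–360°, so θ = 360° − 32.9° = 327.1°.

327°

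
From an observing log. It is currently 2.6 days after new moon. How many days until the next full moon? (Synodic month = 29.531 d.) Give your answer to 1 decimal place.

Full moon occurs at elongation 180°, i.e. at age 29.531 × 180/360 = 14.765 d.
So 12.165 days remain (14.765 − 2.6).

12.2 days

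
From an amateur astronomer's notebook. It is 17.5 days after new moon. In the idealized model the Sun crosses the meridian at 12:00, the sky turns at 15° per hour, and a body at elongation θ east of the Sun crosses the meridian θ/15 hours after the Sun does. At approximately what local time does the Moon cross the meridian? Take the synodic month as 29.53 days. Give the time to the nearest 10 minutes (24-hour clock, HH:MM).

The Moon has covered 17.5/29.53 of its cycle, so θ ≈ 360° × 17.5/29.53 = 213.3°.
The Moon trails the Sun by θ/15 = 213.3/15 ≈ 14.22 hours.
12:00 + 14.223 h ≈ 02:13 → 02:10 to the nearest ten minutes.

02:10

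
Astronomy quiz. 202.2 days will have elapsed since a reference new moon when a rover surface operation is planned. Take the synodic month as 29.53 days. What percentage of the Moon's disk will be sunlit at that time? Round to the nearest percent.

21%

Reduce mod P: 202.2 − 6×29.53 = 25.02 d into the current lunation.
Elongation θ = 360° × 25.02/29.53 ≈ 305.0°.
With cos θ = 0.574, the lit fraction is (1 − 0.574)/2 ≈ 0.213, so 21%.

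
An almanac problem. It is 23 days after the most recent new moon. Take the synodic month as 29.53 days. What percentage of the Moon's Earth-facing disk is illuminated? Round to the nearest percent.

Phase angle: θ = 360°·(23 d)/(29.53 d) = 280.4°.
Illuminated fraction = (1 − cos 280.4°)/2 = (1 − 0.180)/2 ≈ 0.410, so 41%.

41%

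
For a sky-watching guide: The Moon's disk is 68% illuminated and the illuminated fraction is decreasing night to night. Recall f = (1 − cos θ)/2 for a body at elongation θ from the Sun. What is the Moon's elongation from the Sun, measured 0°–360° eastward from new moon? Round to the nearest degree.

249°

cos θ = 1 − 2f = -0.360, giving a principal value of 111.1°.
Waning ⇒ past full, so θ = 360° − 111.1° = 248.9°.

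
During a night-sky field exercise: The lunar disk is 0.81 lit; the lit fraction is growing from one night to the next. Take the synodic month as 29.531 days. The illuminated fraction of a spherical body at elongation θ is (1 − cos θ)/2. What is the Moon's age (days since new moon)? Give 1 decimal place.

Invert f = (1 − cos θ)/2 to get cos θ = 1 − 2(0.81) = -0.620, hence θ₀ = arccos -0.620 = 128.3°.
Before full moon the principal value applies: θ = 128.3°.
That fraction of the synodic month is 128.3/360 × 29.531 d ≈ 10.53 d.

10.5 days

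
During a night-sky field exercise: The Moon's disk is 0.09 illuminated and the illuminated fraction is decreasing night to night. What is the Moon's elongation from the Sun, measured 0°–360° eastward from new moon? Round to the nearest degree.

325°

Invert f = (1 − cos θ)/2 to get cos θ = 1 − 2(0.09) = 0.820, hence θ₀ = arccos 0.820 = 34.9°.
A waning Moon lies in 180°–360°, so θ = 360° − 34.9° = 325.1°.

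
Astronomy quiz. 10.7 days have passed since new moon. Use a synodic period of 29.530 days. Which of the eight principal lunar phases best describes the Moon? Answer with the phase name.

At 10.7/29.530 of the cycle, θ ≈ 130° — the waxing gibbous range.

waxing gibbous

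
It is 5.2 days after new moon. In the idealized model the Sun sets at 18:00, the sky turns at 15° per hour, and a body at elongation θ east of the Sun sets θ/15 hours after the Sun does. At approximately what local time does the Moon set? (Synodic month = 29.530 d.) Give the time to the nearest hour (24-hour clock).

22:00

The Moon has covered 5.2/29.530 of its cycle, so θ ≈ 360° × 5.2/29.530 = 63.4°.
At 15° of sky rotation per hour, 63.4° corresponds to a 4.23 h lag.
18:00 + 4.23 h ≈ 22:14 → 22:00 to the nearest hour.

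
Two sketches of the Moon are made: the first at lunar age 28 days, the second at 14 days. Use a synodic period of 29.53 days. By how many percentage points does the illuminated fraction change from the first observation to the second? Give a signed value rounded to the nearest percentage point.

θ₁ = 360° × 28/29.53 = 341.3°, f₁ = (1 − cos θ₁)/2 = 0.026.
θ₂ = 360° × 14/29.53 = 170.7°, f₂ = (1 − cos θ₂)/2 = 0.993.
Change = f₂ − f₁ = +0.967 → +97 percentage points.

+97 pp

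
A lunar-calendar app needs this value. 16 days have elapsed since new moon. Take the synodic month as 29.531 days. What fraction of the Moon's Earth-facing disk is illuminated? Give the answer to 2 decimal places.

0.98

Phase angle: θ = 360°·(16 d)/(29.531 d) = 195.0°.
Illuminated fraction = (1 − cos 195.0°)/2 = (1 − (-0.966))/2 ≈ 0.983.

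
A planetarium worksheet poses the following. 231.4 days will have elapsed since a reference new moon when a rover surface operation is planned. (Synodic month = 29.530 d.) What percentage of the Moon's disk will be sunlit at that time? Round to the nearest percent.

24%

231.4 d spans 7 complete synodic months (7 × 29.530 = 206.71 d) plus 24.69 d.
Phase angle: θ = 360°·(24.69 d)/(29.530 d) = 301.0°.
cos 301.0° = 0.515, so f = (1 − 0.515)/2 = 0.243, so 24%.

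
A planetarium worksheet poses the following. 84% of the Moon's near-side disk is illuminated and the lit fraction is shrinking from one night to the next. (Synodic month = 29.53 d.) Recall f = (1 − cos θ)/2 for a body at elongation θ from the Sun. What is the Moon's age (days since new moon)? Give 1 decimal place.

18.6 days

Invert f = (1 − cos θ)/2 to get cos θ = 1 − 2(0.84) = -0.680, hence θ₀ = arccos -0.680 = 132.8°.
Waning ⇒ past full, so θ = 360° − 132.8° = 227.2°.
That fraction of the synodic month is 227.2/360 × 29.53 d ≈ 18.63 d.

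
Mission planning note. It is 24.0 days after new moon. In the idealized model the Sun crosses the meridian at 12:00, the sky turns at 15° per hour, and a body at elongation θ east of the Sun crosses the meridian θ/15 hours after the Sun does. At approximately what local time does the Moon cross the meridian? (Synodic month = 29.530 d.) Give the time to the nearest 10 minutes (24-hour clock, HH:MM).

07:30

Elongation θ = 360° × 24.0/29.530 ≈ 292.6°.
At 15° of sky rotation per hour, 292.6° corresponds to a 19.51 h lag.
12:00 + 19.506 h ≈ 07:30 → 07:30 to the nearest ten minutes.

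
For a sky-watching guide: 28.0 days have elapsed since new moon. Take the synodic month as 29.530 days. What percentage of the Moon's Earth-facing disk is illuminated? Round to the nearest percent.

The Moon has covered 28.0/29.530 of its cycle, so θ ≈ 360° × 28.0/29.530 = 341.3°.
Illuminated fraction = (1 − cos 341.3°)/2 = (1 − 0.947)/2 ≈ 0.026, so 3%.

3%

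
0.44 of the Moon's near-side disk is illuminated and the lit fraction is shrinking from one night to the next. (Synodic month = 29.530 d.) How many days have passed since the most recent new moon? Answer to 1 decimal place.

22.7 days

From f = (1 − cos θ)/2: cos θ = 1 − 2×0.44 = 0.120; arccos → 83.1°.
Waning ⇒ past full, so θ = 360° − 83.1° = 276.9°.
That fraction of the synodic month is 276.9/360 × 29.530 d ≈ 22.71 d.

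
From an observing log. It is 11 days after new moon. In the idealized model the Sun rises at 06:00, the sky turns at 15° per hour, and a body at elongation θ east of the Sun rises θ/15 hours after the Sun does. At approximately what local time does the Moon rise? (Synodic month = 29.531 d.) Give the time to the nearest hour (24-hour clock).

15:00

Elongation θ = 360° × 11/29.531 ≈ 134.1°.
Delay after the Sun = 134.1° / (15°/h) ≈ 8.94 h.
06:00 + 8.94 h ≈ 14:56 → 15:00 to the nearest hour.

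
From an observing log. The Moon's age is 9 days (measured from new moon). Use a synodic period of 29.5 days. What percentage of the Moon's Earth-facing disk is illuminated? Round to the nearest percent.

Elongation θ = 360° × 9/29.5 ≈ 109.8°.
Illuminated fraction = (1 − cos 109.8°)/2 = (1 − (-0.339))/2 ≈ 0.670, so 67%.

67%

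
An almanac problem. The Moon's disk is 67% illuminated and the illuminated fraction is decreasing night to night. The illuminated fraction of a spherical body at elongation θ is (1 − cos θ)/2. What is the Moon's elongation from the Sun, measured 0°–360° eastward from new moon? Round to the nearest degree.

250°

Invert f = (1 − cos θ)/2 to get cos θ = 1 − 2(0.67) = -0.340, hence θ₀ = arccos -0.340 = 109.9°.
Since the Moon is past full (waning), take the reflex angle: θ = 360° − 109.9° = 250.1°.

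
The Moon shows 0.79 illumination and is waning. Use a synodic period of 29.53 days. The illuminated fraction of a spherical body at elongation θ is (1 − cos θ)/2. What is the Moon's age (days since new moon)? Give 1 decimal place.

Invert f = (1 − cos θ)/2 to get cos θ = 1 − 2(0.79) = -0.580, hence θ₀ = arccos -0.580 = 125.5°.
A waning Moon lies in 180°–360°, so θ = 360° − 125.5° = 234.5°.
Age = 29.53 × 234.5°/360° ≈ 19.24 days.

19.2 days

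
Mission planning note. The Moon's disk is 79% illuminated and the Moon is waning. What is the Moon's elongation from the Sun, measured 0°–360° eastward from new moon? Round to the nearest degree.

cos θ = 1 − 2f = -0.580, giving a principal value of 125.5°.
A waning Moon lies in 180°–360°, so θ = 360° − 125.5° = 234.5°.

235°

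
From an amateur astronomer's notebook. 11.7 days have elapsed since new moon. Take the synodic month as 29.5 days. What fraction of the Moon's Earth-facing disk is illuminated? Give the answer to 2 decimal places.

0.90

The Moon has covered 11.7/29.5 of its cycle, so θ ≈ 360° × 11.7/29.5 = 142.8°.
Illuminated fraction = (1 − cos 142.8°)/2 = (1 − (-0.796))/2 ≈ 0.898.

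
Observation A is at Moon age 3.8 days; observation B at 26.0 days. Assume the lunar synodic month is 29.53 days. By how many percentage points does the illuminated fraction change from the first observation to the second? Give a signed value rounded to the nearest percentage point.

-2 percentage points

θ₁ = 360° × 3.8/29.53 = 46.3°, f₁ = (1 − cos θ₁)/2 = 0.155.
θ₂ = 360° × 26.0/29.53 = 317.0°, f₂ = (1 − cos θ₂)/2 = 0.135.
Change = f₂ − f₁ = -0.020 → -2 percentage points.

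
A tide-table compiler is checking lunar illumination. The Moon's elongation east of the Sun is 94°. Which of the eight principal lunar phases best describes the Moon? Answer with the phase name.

first quarter

The first quarter sector spans roughly 68°–112°; 94° falls inside it.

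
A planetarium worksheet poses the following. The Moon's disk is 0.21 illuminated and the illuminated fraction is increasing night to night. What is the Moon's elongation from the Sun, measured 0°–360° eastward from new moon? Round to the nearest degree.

Invert f = (1 − cos θ)/2 to get cos θ = 1 − 2(0.21) = 0.580, hence θ₀ = arccos 0.580 = 54.5°.
The Moon is waxing (0°–180°), so θ = 54.5° directly.

55°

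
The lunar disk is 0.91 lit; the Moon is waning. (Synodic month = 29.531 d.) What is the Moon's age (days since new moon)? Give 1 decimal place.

17.6 days

Invert f = (1 − cos θ)/2 to get cos θ = 1 − 2(0.91) = -0.820, hence θ₀ = arccos -0.820 = 145.1°.
Waning ⇒ past full, so θ = 360° − 145.1° = 214.9°.
At 360°/29.531 d per day, 214.9° corresponds to 17.63 days.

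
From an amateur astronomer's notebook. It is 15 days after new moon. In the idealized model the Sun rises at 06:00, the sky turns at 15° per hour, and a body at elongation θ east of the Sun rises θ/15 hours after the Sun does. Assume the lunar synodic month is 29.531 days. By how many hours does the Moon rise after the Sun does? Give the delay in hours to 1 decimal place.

The Moon has covered 15/29.531 of its cycle, so θ ≈ 360° × 15/29.531 = 182.9°.
At 15° of sky rotation per hour, 182.9° corresponds to a 12.19 h lag.
So the Moon rises 12.19 h after the Sun.

12.2 h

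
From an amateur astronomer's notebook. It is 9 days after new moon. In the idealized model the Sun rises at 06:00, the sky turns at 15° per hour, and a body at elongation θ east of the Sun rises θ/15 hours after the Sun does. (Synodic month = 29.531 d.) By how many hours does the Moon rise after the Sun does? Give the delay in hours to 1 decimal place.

The Moon has covered 9/29.531 of its cycle, so θ ≈ 360° × 9/29.531 = 109.7°.
The Moon trails the Sun by θ/15 = 109.7/15 ≈ 7.31 hours.
So the Moon rises 7.31 h after the Sun.

7.3 h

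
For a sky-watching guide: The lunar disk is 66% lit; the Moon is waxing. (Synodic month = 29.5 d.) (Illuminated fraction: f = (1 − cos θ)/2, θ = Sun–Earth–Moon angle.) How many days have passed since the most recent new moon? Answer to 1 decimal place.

8.9 days

Invert f = (1 − cos θ)/2 to get cos θ = 1 − 2(0.66) = -0.320, hence θ₀ = arccos -0.320 = 108.7°.
Waxing ⇒ before full, so θ = 108.7°.
Age = 29.5 × 108.7°/360° ≈ 8.90 days.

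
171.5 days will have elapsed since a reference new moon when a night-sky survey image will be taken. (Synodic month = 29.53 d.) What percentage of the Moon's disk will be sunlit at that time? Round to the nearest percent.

32%

171.5 d spans 5 complete synodic months (5 × 29.53 = 147.65 d) plus 23.85 d.
Elongation θ = 360° × 23.85/29.53 ≈ 290.8°.
With cos θ = 0.354, the lit fraction is (1 − 0.354)/2 ≈ 0.323, so 32%.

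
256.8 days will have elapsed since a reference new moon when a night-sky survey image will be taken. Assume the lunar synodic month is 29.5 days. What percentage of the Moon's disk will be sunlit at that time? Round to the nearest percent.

64%

Reduce mod P: 256.8 − 8×29.5 = 20.80 d into the current lunation.
The Moon has covered 20.80/29.5 of its cycle, so θ ≈ 360° × 20.80/29.5 = 253.8°.
Illuminated fraction = (1 − cos 253.8°)/2 = (1 − (-0.278))/2 ≈ 0.639, so 64%.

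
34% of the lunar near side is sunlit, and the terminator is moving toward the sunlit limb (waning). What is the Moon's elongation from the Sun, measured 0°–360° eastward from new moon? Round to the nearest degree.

Invert f = (1 − cos θ)/2 to get cos θ = 1 − 2(0.34) = 0.320, hence θ₀ = arccos 0.320 = 71.3°.
Waning ⇒ past full, so θ = 360° − 71.3° = 288.7°.

289°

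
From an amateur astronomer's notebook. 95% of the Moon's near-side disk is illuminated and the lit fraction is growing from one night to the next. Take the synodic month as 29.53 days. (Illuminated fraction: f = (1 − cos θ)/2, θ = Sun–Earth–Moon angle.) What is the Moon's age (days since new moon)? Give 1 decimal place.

cos θ = 1 − 2f = -0.900, giving a principal value of 154.2°.
The Moon is waxing (0°–180°), so θ = 154.2° directly.
That fraction of the synodic month is 154.2/360 × 29.53 d ≈ 12.65 d.

12.6 days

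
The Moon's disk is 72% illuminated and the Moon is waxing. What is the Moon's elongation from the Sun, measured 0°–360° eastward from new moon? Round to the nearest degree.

Invert f = (1 − cos θ)/2 to get cos θ = 1 − 2(0.72) = -0.440, hence θ₀ = arccos -0.440 = 116.1°.
Before full moon the principal value applies: θ = 116.1°.

116°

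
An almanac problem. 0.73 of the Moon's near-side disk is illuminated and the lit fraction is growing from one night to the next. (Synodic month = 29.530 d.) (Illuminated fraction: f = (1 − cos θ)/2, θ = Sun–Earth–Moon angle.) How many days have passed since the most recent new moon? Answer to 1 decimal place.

Invert f = (1 − cos θ)/2 to get cos θ = 1 − 2(0.73) = -0.460, hence θ₀ = arccos -0.460 = 117.4°.
Waxing ⇒ before full, so θ = 117.4°.
At 360°/29.530 d per day, 117.4° corresponds to 9.63 days.

9.6 days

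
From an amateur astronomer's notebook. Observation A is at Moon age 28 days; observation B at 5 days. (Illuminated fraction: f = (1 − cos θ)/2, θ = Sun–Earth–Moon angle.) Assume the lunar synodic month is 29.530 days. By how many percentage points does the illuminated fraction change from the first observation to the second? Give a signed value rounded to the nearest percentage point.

+23 percentage points

First observation: θ = 360°·28/29.530 = 341.3°, so f = 0.026.
Second observation: θ = 61.0°, f = 0.257.
Δf = 0.257 − 0.026 = +0.231, i.e. +23 pp.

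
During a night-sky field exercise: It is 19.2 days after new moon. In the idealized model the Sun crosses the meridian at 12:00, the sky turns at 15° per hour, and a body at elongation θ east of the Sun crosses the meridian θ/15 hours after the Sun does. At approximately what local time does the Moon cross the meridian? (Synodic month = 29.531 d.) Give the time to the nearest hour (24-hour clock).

The Moon has covered 19.2/29.531 of its cycle, so θ ≈ 360° × 19.2/29.531 = 234.1°.
At 15° of sky rotation per hour, 234.1° corresponds to a 15.60 h lag.
12:00 + 15.60 h ≈ 03:36 → 04:00 to the nearest hour.

04:00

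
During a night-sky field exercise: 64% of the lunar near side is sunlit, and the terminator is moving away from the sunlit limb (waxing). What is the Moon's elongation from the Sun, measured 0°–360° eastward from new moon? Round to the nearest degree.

106°

From f = (1 − cos θ)/2: cos θ = 1 − 2×0.64 = -0.280; arccos → 106.3°.
Before full moon the principal value applies: θ = 106.3°.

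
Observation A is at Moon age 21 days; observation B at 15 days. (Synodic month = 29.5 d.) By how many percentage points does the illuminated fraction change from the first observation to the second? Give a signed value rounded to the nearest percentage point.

θ₁ = 360° × 21/29.5 = 256.3°, f₁ = (1 − cos θ₁)/2 = 0.619.
θ₂ = 360° × 15/29.5 = 183.1°, f₂ = (1 − cos θ₂)/2 = 0.999.
Change = f₂ − f₁ = +0.381 → +38 percentage points.

+38 percentage points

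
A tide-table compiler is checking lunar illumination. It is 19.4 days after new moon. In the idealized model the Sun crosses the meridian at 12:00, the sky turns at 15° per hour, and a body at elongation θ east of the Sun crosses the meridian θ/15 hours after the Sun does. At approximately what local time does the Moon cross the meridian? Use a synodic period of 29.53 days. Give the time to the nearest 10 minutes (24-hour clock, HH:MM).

Elongation θ = 360° × 19.4/29.53 ≈ 236.5°.
At 15° of sky rotation per hour, 236.5° corresponds to a 15.77 h lag.
12:00 + 15.767 h ≈ 03:46 → 03:50 to the nearest ten minutes.

03:50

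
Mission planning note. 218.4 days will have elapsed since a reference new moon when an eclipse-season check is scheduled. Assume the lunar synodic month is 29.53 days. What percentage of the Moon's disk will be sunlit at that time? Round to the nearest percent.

218.4 d spans 7 complete synodic months (7 × 29.53 = 206.71 d) plus 11.69 d.
Phase angle: θ = 360°·(11.69 d)/(29.53 d) = 142.5°.
cos 142.5° = (-0.793), so f = (1 − (-0.793))/2 = 0.897, so 90%.

90%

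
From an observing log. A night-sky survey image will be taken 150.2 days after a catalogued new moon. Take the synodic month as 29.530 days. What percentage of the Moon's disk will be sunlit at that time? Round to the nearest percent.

Reduce mod P: 150.2 − 5×29.530 = 2.55 d into the current lunation.
Phase angle: θ = 360°·(2.55 d)/(29.530 d) = 31.1°.
With cos θ = 0.856, the lit fraction is (1 − 0.856)/2 ≈ 0.072, so 7%.

7%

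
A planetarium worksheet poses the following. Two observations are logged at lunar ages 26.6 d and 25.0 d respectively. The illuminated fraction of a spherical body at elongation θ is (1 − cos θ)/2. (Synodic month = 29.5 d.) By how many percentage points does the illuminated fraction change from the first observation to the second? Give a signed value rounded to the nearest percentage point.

+12 pp

First observation: θ = 360°·26.6/29.5 = 324.6°, so f = 0.092.
Second observation: θ = 305.1°, f = 0.213.
Δf = 0.213 − 0.092 = +0.120, i.e. +12 pp.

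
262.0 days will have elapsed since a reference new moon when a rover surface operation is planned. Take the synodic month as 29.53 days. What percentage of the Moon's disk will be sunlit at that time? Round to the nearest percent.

Reduce mod P: 262.0 − 8×29.53 = 25.76 d into the current lunation.
Phase angle: θ = 360°·(25.76 d)/(29.53 d) = 314.0°.
With cos θ = 0.695, the lit fraction is (1 − 0.695)/2 ≈ 0.152, so 15%.

15%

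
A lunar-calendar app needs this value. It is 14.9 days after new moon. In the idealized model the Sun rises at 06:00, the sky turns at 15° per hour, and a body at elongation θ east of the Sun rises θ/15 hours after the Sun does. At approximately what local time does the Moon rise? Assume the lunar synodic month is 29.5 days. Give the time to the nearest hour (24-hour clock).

Phase angle: θ = 360°·(14.9 d)/(29.5 d) = 181.8°.
The Moon trails the Sun by θ/15 = 181.8/15 ≈ 12.12 hours.
06:00 + 12.12 h ≈ 18:07 → 18:00 to the nearest hour.

18:00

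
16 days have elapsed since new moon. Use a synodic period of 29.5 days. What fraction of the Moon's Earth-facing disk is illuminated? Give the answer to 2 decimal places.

Phase angle: θ = 360°·(16 d)/(29.5 d) = 195.3°.
With cos θ = (-0.965), the lit fraction is (1 − (-0.965))/2 ≈ 0.982.

0.98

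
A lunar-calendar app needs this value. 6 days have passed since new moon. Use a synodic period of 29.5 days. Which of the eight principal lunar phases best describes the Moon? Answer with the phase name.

At 6/29.5 of the cycle, θ ≈ 73° — the first quarter range.

first quarter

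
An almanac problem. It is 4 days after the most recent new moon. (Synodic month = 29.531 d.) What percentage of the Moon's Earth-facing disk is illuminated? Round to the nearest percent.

Elongation θ = 360° × 4/29.531 ≈ 48.8°.
Illuminated fraction = (1 − cos 48.8°)/2 = (1 − 0.659)/2 ≈ 0.170, so 17%.

17%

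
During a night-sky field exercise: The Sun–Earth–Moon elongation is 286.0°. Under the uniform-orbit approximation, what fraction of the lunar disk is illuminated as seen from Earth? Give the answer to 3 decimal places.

0.362

f = (1 − cos 286.0°)/2 = (1 − 0.276)/2 ≈ 0.362.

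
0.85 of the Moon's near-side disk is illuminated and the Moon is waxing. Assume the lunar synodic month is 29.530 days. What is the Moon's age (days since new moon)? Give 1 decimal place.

Invert f = (1 − cos θ)/2 to get cos θ = 1 − 2(0.85) = -0.700, hence θ₀ = arccos -0.700 = 134.4°.
Waxing ⇒ before full, so θ = 134.4°.
Age = 29.530 × 134.4°/360° ≈ 11.03 days.

11.0 days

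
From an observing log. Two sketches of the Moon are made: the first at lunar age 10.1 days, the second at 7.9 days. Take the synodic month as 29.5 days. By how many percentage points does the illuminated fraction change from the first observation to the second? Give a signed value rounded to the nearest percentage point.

θ₁ = 360° × 10.1/29.5 = 123.3°, f₁ = (1 − cos θ₁)/2 = 0.774.
θ₂ = 360° × 7.9/29.5 = 96.4°, f₂ = (1 − cos θ₂)/2 = 0.556.
Change = f₂ − f₁ = -0.218 → -22 percentage points.

-22 percentage points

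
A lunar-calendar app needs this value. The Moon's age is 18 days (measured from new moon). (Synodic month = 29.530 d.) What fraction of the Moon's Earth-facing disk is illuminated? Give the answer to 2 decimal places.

0.89

Elongation θ = 360° × 18/29.530 ≈ 219.4°.
With cos θ = (-0.772), the lit fraction is (1 − (-0.772))/2 ≈ 0.886.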